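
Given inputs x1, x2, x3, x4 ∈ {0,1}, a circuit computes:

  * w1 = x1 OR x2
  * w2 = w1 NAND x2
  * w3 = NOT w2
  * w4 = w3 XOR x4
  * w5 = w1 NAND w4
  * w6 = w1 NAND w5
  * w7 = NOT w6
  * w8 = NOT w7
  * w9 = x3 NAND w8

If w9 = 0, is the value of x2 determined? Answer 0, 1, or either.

either

Both values of x2 occur among assignments with w9 = 0:
  x2=0: x1=0, x2=0, x3=1, x4=0
  x2=1: x1=0, x2=1, x3=1, x4=0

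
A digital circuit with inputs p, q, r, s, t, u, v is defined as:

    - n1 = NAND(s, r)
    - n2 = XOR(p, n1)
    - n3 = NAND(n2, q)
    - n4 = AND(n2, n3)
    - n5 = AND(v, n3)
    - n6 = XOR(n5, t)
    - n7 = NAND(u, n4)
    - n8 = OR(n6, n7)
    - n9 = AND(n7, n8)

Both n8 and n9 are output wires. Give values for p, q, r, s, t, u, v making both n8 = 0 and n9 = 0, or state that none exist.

p=1 q=0 r=1 s=1 t=0 u=1 v=0

Check with p=1 q=0 r=1 s=1 t=0 u=1 v=0:
n1 = NAND(s, r) = NAND(1, 1) = 0
n2 = XOR(p, n1) = XOR(1, 0) = 1
n3 = NAND(n2, q) = NAND(1, 0) = 1
n4 = AND(n2, n3) = AND(1, 1) = 1
n5 = AND(v, n3) = AND(0, 1) = 0
n6 = XOR(n5, t) = XOR(0, 0) = 0
n7 = NAND(u, n4) = NAND(1, 1) = 0
n8 = OR(n6, n7) = OR(0, 0) = 0
n9 = AND(n7, n8) = AND(0, 0) = 0
So n8 = 0 and n9 = 0.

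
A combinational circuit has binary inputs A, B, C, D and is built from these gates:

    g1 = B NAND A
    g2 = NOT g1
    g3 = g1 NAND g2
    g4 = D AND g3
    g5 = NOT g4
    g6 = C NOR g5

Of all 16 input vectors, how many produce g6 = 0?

g6 = C NOR g5 must be 0, so at least one of C, g5 is 1.
Enumerating the 16 input combinations, 12 give g6 = 0 and 4 give g6 = 1.

12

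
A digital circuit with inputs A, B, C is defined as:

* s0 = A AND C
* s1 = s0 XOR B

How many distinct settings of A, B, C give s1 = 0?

4

s1 = s0 XOR B must be 0, so s0 and B are equal.
Satisfying assignments:
  A=0, B=0, C=0
  A=0, B=0, C=1
  A=1, B=0, C=0
  A=1, B=1, C=1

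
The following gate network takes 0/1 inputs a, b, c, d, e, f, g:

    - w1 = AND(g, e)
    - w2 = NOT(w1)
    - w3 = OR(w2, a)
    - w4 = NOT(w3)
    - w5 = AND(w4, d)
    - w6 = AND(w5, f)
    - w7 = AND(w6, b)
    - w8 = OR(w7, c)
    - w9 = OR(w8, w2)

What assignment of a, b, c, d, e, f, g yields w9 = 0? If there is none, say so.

w9 = OR(w8, w2) must be 0, so both w8 = 0 and w2 = 0.
Check with a=0, b=0, c=0, d=1, e=1, f=0, g=1:
w1 = AND(g, e) = AND(1, 1) = 1
w2 = NOT(w1) = NOT 1 = 0
w3 = OR(w2, a) = OR(0, 0) = 0
w4 = NOT(w3) = NOT 0 = 1
w5 = AND(w4, d) = AND(1, 1) = 1
w6 = AND(w5, f) = AND(1, 0) = 0
w7 = AND(w6, b) = AND(0, 0) = 0
w8 = OR(w7, c) = OR(0, 0) = 0
w9 = OR(w8, w2) = OR(0, 0) = 0
So w9 = 0 as required.

a=0, b=0, c=0, d=1, e=1, f=0, g=1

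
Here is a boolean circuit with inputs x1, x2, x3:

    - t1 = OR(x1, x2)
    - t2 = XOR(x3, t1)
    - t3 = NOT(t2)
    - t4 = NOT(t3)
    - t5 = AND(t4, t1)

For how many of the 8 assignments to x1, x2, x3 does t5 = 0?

t5 = AND(t4, t1) must be 0, so at least one of t4, t1 is 0.
Satisfying assignments:
  x1=0, x2=0, x3=0
  x1=0, x2=0, x3=1
  x1=0, x2=1, x3=1
  x1=1, x2=0, x3=1
  x1=1, x2=1, x3=1

5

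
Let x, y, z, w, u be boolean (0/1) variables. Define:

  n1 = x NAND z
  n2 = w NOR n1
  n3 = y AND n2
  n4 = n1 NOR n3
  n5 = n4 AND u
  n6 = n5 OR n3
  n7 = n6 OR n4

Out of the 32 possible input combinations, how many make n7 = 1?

8

n7 = n6 OR n4 must be 1, so at least one of n6, n4 is 1.
Enumerating the 32 input combinations, 8 give n7 = 1 and 24 give n7 = 0.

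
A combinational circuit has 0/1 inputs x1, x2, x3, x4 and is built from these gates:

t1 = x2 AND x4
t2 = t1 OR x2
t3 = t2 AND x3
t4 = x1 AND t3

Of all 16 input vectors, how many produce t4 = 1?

2

t4 = x1 AND t3 must be 1, so both x1 = 1 and t3 = 1.
Satisfying assignments:
  x1=1, x2=1, x3=1, x4=0
  x1=1, x2=1, x3=1, x4=1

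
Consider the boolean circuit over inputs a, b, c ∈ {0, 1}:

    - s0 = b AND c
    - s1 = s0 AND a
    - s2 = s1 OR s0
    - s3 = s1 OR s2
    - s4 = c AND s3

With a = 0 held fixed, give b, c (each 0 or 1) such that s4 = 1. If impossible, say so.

b=1, c=1

Check with a = 0 and b=1, c=1:
s0 = b AND c = 1 AND 1 = 1
s1 = s0 AND a = 1 AND 0 = 0
s2 = s1 OR s0 = 0 OR 1 = 1
s3 = s1 OR s2 = 0 OR 1 = 1
s4 = c AND s3 = 1 AND 1 = 1
So s4 = 1.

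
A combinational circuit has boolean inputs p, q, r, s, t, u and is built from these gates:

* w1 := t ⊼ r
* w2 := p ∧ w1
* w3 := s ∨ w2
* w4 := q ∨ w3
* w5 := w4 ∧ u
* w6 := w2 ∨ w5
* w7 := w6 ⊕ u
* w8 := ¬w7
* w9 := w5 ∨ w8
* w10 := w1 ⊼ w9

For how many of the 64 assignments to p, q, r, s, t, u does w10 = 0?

w10 = w1 ⊼ w9 must be 0, so both w1 = 1 and w9 = 1.
Enumerating the 64 input combinations, 33 give w10 = 0 and 31 give w10 = 1.

33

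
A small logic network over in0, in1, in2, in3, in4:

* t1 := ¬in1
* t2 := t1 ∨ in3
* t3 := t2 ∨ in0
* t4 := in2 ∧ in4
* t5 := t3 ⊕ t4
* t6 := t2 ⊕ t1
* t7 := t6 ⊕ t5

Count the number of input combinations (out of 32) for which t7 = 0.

14

t7 = t6 ⊕ t5 must be 0, so t6 and t5 are equal.
Enumerating the 32 input combinations, 14 give t7 = 0 and 18 give t7 = 1.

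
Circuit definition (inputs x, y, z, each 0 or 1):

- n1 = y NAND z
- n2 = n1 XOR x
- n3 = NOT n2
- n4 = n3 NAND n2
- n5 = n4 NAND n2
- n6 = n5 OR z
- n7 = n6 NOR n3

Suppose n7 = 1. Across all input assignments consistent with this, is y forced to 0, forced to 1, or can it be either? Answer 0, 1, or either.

either

Both values of y occur among assignments with n7 = 1:
  y=0: x=0, y=0, z=0
  y=1: x=0, y=1, z=0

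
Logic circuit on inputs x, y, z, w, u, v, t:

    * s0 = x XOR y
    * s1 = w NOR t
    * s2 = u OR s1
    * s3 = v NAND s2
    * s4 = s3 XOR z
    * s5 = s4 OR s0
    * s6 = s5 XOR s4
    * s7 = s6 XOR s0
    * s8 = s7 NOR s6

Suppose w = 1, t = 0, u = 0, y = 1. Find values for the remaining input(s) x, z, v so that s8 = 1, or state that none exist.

s8 = s7 NOR s6 must be 1, so both s7 = 0 and s6 = 0.
s7 = s6 XOR s0 must be 0, so s6 and s0 are equal.
Check with w = 1, t = 0, u = 0, y = 1 and x=1, z=1, v=0:
s0 = x XOR y = 1 XOR 1 = 0
s1 = w NOR t = 1 NOR 0 = 0
s2 = u OR s1 = 0 OR 0 = 0
s3 = v NAND s2 = 0 NAND 0 = 1
s4 = s3 XOR z = 1 XOR 1 = 0
s5 = s4 OR s0 = 0 OR 0 = 0
s6 = s5 XOR s4 = 0 XOR 0 = 0
s7 = s6 XOR s0 = 0 XOR 0 = 0
s8 = s7 NOR s6 = 0 NOR 0 = 1
So s8 = 1.

x=1, z=1, v=0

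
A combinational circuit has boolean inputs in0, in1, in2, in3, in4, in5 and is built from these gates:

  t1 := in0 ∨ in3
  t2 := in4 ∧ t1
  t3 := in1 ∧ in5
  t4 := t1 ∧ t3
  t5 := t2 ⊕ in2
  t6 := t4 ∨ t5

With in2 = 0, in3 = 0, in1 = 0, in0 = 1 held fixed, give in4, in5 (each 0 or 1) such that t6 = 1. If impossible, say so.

in4=1, in5=1

Check with in2 = 0, in3 = 0, in1 = 0, in0 = 1 and in4=1, in5=1:
t1 = in0 ∨ in3 = 1 ∨ 0 = 1
t2 = in4 ∧ t1 = 1 ∧ 1 = 1
t3 = in1 ∧ in5 = 0 ∧ 1 = 0
t4 = t1 ∧ t3 = 1 ∧ 0 = 0
t5 = t2 ⊕ in2 = 1 ⊕ 0 = 1
t6 = t4 ∨ t5 = 0 ∨ 1 = 1
So t6 = 1.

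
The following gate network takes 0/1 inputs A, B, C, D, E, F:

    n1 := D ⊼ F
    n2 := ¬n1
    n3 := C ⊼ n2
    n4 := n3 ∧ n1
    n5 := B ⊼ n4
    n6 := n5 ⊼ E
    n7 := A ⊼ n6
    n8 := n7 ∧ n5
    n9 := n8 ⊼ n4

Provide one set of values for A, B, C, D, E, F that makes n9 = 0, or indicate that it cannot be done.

n9 = n8 ⊼ n4 must be 0, so both n8 = 1 and n4 = 1.
n8 = n7 ∧ n5 must be 1, so both n7 = 1 and n5 = 1.
Check with A=0 B=0 C=0 D=0 E=1 F=1:
n1 = D ⊼ F = 0 ⊼ 1 = 1
n2 = ¬n1 = ¬1 = 0
n3 = C ⊼ n2 = 0 ⊼ 0 = 1
n4 = n3 ∧ n1 = 1 ∧ 1 = 1
n5 = B ⊼ n4 = 0 ⊼ 1 = 1
n6 = n5 ⊼ E = 1 ⊼ 1 = 0
n7 = A ⊼ n6 = 0 ⊼ 0 = 1
n8 = n7 ∧ n5 = 1 ∧ 1 = 1
n9 = n8 ⊼ n4 = 1 ⊼ 1 = 0
So n9 = 0 as required.

A=0 B=0 C=0 D=0 E=1 F=1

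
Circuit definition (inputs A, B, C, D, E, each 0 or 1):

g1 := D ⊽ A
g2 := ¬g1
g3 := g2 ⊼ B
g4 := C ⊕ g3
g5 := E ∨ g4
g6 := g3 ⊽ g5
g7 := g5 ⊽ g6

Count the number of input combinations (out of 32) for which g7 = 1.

g7 = g5 ⊽ g6 must be 1, so both g5 = 0 and g6 = 0.
g5 = E ∨ g4 must be 0, so both E = 0 and g4 = 0.
Satisfying assignments:
  A=0, B=0, C=1, D=0, E=0
  A=0, B=0, C=1, D=1, E=0
  A=0, B=1, C=1, D=0, E=0
  A=1, B=0, C=1, D=0, E=0
  A=1, B=0, C=1, D=1, E=0

5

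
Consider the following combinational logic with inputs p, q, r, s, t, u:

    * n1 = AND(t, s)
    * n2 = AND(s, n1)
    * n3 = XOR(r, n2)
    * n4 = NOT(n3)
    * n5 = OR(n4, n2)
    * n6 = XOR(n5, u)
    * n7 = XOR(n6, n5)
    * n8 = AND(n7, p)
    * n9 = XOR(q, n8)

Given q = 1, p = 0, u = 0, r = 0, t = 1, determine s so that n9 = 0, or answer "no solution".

no solution exists

With q = 1, p = 0, u = 0, r = 0, t = 1 fixed, none of the 2 settings of s give n9 = 0.
For example, with s=1:
n1 = AND(t, s) = AND(1, 1) = 1
n2 = AND(s, n1) = AND(1, 1) = 1
n3 = XOR(r, n2) = XOR(0, 1) = 1
n4 = NOT(n3) = NOT 1 = 0
n5 = OR(n4, n2) = OR(0, 1) = 1
n6 = XOR(n5, u) = XOR(1, 0) = 1
n7 = XOR(n6, n5) = XOR(1, 1) = 0
n8 = AND(n7, p) = AND(0, 0) = 0
n9 = XOR(q, n8) = XOR(1, 0) = 1
giving n9 = 1 ≠ 0.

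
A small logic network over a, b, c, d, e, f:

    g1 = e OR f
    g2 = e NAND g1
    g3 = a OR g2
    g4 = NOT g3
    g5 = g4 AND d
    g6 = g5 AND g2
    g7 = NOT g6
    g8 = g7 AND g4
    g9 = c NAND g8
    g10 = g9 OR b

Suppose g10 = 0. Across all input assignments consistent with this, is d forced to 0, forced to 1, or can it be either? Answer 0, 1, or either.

either

Both values of d occur among assignments with g10 = 0:
  d=0: a=0, b=0, c=1, d=0, e=1, f=0
  d=1: a=0, b=0, c=1, d=1, e=1, f=0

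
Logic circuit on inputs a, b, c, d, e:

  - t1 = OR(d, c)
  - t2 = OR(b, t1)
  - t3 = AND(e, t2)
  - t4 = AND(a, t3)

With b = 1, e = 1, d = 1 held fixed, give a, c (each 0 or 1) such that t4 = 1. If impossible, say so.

Check with b = 1, e = 1, d = 1 and a=1, c=0:
t1 = OR(d, c) = OR(1, 0) = 1
t2 = OR(b, t1) = OR(1, 1) = 1
t3 = AND(e, t2) = AND(1, 1) = 1
t4 = AND(a, t3) = AND(1, 1) = 1
So t4 = 1.

a=1, c=0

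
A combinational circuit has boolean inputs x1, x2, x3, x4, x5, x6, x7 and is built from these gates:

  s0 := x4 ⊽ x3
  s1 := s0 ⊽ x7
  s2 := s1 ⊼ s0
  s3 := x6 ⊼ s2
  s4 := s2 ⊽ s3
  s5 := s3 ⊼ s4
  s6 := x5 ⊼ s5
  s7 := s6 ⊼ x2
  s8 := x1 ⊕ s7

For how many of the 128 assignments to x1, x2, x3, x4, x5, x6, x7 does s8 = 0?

64

s8 = x1 ⊕ s7 must be 0, so x1 and s7 are equal.
Enumerating the 128 input combinations, 64 give s8 = 0 and 64 give s8 = 1.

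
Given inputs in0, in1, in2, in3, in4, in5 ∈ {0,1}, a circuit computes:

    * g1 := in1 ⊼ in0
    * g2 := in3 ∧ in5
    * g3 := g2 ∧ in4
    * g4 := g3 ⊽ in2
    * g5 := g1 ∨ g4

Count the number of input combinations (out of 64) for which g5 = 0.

9

g5 = g1 ∨ g4 must be 0, so both g1 = 0 and g4 = 0.
Enumerating the 64 input combinations, 9 give g5 = 0 and 55 give g5 = 1.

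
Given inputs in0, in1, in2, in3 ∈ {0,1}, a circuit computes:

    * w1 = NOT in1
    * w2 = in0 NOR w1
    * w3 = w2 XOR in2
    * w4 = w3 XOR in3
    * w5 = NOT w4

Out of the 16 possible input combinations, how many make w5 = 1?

w5 = NOT w4 must be 1, so w4 = 0.
w4 = w3 XOR in3 must be 0, so w3 and in3 are equal.
Enumerating the 16 input combinations, 8 give w5 = 1 and 8 give w5 = 0.

8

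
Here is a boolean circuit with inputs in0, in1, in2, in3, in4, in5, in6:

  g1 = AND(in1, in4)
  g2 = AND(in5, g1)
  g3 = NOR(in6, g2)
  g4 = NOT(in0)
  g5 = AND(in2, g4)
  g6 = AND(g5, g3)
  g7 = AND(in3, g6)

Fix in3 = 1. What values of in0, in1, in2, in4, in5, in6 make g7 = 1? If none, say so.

Check with in3 = 1 and in0=0, in1=0, in2=1, in4=1, in5=1, in6=0:
g1 = AND(in1, in4) = AND(0, 1) = 0
g2 = AND(in5, g1) = AND(1, 0) = 0
g3 = NOR(in6, g2) = NOR(0, 0) = 1
g4 = NOT(in0) = NOT 0 = 1
g5 = AND(in2, g4) = AND(1, 1) = 1
g6 = AND(g5, g3) = AND(1, 1) = 1
g7 = AND(in3, g6) = AND(1, 1) = 1
So g7 = 1.

in0=0 in1=0 in2=1 in4=1 in5=1 in6=0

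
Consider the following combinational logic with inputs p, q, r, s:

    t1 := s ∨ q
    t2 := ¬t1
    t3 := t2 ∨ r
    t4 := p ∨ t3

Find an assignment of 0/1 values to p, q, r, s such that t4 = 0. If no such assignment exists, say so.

t4 = p ∨ t3 must be 0, so both p = 0 and t3 = 0.
Check with p=0 q=1 r=0 s=0:
t1 = s ∨ q = 0 ∨ 1 = 1
t2 = ¬t1 = ¬1 = 0
t3 = t2 ∨ r = 0 ∨ 0 = 0
t4 = p ∨ t3 = 0 ∨ 0 = 0
So t4 = 0 as required.

p=0 q=1 r=0 s=0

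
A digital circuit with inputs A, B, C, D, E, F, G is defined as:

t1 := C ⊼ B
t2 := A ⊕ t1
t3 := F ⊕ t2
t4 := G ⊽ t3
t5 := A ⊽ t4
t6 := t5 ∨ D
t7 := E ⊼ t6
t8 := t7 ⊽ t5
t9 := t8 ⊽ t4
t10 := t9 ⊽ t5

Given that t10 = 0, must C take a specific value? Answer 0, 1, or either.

either

Both values of C occur among assignments with t10 = 0:
  C=0: A=0, B=0, C=0, D=0, E=0, F=0, G=0
  C=1: A=0, B=0, C=1, D=0, E=0, F=0, G=0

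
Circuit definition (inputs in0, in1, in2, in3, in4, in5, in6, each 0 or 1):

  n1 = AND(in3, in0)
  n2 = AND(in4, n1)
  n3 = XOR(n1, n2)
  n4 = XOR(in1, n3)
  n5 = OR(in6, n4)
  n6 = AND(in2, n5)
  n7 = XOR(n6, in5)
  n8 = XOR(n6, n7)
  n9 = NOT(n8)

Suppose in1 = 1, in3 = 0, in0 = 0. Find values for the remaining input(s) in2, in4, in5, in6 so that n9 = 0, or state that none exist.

in2=0, in4=1, in5=1, in6=1

n9 = NOT(n8) must be 0, so n8 = 1.
n8 = XOR(n6, n7) must be 1, so n6 and n7 differ.
Check with in1 = 1, in3 = 0, in0 = 0 and in2=0, in4=1, in5=1, in6=1:
n1 = AND(in3, in0) = AND(0, 0) = 0
n2 = AND(in4, n1) = AND(1, 0) = 0
n3 = XOR(n1, n2) = XOR(0, 0) = 0
n4 = XOR(in1, n3) = XOR(1, 0) = 1
n5 = OR(in6, n4) = OR(1, 1) = 1
n6 = AND(in2, n5) = AND(0, 1) = 0
n7 = XOR(n6, in5) = XOR(0, 1) = 1
n8 = XOR(n6, n7) = XOR(0, 1) = 1
n9 = NOT(n8) = NOT 1 = 0
So n9 = 0.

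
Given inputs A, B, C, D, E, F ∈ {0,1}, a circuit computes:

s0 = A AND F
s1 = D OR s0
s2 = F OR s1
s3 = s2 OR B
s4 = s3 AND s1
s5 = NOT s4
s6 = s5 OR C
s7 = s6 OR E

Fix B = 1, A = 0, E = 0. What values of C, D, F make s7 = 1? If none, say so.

C=0, D=0, F=0

Check with B = 1, A = 0, E = 0 and C=0, D=0, F=0:
s0 = A AND F = 0 AND 0 = 0
s1 = D OR s0 = 0 OR 0 = 0
s2 = F OR s1 = 0 OR 0 = 0
s3 = s2 OR B = 0 OR 1 = 1
s4 = s3 AND s1 = 1 AND 0 = 0
s5 = NOT s4 = NOT 0 = 1
s6 = s5 OR C = 1 OR 0 = 1
s7 = s6 OR E = 1 OR 0 = 1
So s7 = 1.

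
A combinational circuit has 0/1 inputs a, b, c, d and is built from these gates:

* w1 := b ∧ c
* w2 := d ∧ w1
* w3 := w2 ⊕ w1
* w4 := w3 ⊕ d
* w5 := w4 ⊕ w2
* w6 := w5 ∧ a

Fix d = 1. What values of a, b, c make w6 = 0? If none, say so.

a=0, b=0, c=0

w6 = w5 ∧ a must be 0, so at least one of w5, a is 0.
Check with d = 1 and a=0, b=0, c=0:
w1 = b ∧ c = 0 ∧ 0 = 0
w2 = d ∧ w1 = 1 ∧ 0 = 0
w3 = w2 ⊕ w1 = 0 ⊕ 0 = 0
w4 = w3 ⊕ d = 0 ⊕ 1 = 1
w5 = w4 ⊕ w2 = 1 ⊕ 0 = 1
w6 = w5 ∧ a = 1 ∧ 0 = 0
So w6 = 0.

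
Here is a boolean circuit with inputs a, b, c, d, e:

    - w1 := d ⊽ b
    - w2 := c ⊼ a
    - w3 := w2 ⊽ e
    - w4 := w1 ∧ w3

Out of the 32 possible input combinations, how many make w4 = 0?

31

w4 = w1 ∧ w3 must be 0, so at least one of w1, w3 is 0.
Enumerating the 32 input combinations, 31 give w4 = 0 and 1 give w4 = 1.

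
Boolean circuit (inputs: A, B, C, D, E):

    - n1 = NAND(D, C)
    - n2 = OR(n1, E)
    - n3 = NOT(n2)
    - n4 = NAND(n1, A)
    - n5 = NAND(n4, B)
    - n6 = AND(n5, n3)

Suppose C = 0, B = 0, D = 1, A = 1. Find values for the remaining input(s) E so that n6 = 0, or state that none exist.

E=0

Check with C = 0, B = 0, D = 1, A = 1 and E=0:
n1 = NAND(D, C) = NAND(1, 0) = 1
n2 = OR(n1, E) = OR(1, 0) = 1
n3 = NOT(n2) = NOT 1 = 0
n4 = NAND(n1, A) = NAND(1, 1) = 0
n5 = NAND(n4, B) = NAND(0, 0) = 1
n6 = AND(n5, n3) = AND(1, 0) = 0
So n6 = 0.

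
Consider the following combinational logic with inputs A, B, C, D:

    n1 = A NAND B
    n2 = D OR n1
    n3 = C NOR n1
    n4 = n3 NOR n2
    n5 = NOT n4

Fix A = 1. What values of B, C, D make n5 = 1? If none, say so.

n5 = NOT n4 must be 1, so n4 = 0.
Check with A = 1 and B=0, C=1, D=1:
n1 = A NAND B = 1 NAND 0 = 1
n2 = D OR n1 = 1 OR 1 = 1
n3 = C NOR n1 = 1 NOR 1 = 0
n4 = n3 NOR n2 = 0 NOR 1 = 0
n5 = NOT n4 = NOT 0 = 1
So n5 = 1.

B=0, C=1, D=1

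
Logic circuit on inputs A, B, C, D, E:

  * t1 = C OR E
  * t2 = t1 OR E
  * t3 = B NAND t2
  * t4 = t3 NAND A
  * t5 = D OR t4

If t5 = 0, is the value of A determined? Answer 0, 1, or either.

t5 = D OR t4 must be 0, so both D = 0 and t4 = 0.
t4 = t3 NAND A must be 0, so both t3 = 1 and A = 1.
t3 = B NAND t2 must be 1, so at least one of B, t2 is 0.
Every assignment with t5 = 0 has A = 1; there are 5 such assignment(s).

1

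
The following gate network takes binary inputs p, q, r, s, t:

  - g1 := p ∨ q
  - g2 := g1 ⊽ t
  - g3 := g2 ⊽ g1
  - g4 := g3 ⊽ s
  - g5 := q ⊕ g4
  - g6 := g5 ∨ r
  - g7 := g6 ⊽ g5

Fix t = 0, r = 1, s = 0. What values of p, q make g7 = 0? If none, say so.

p=1 q=0

Check with t = 0, r = 1, s = 0 and p=1, q=0:
g1 = p ∨ q = 1 ∨ 0 = 1
g2 = g1 ⊽ t = 1 ⊽ 0 = 0
g3 = g2 ⊽ g1 = 0 ⊽ 1 = 0
g4 = g3 ⊽ s = 0 ⊽ 0 = 1
g5 = q ⊕ g4 = 0 ⊕ 1 = 1
g6 = g5 ∨ r = 1 ∨ 1 = 1
g7 = g6 ⊽ g5 = 1 ⊽ 1 = 0
So g7 = 0.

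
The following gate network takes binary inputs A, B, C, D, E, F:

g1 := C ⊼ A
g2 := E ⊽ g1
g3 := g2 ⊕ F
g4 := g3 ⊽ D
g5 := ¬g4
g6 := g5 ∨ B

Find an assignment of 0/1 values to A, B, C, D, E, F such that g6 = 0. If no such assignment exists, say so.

Check with A=1, B=0, C=0, D=0, E=1, F=0:
g1 = C ⊼ A = 0 ⊼ 1 = 1
g2 = E ⊽ g1 = 1 ⊽ 1 = 0
g3 = g2 ⊕ F = 0 ⊕ 0 = 0
g4 = g3 ⊽ D = 0 ⊽ 0 = 1
g5 = ¬g4 = ¬1 = 0
g6 = g5 ∨ B = 0 ∨ 0 = 0
So g6 = 0 as required.

A=1, B=0, C=0, D=0, E=1, F=0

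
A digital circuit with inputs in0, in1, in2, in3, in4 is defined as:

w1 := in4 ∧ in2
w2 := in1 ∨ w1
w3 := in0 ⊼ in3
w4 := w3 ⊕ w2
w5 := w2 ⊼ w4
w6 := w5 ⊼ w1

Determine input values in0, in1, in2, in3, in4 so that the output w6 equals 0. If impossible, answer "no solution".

w6 = w5 ⊼ w1 must be 0, so both w5 = 1 and w1 = 1.
Check with in0=0, in1=0, in2=1, in3=1, in4=1:
w1 = in4 ∧ in2 = 1 ∧ 1 = 1
w2 = in1 ∨ w1 = 0 ∨ 1 = 1
w3 = in0 ⊼ in3 = 0 ⊼ 1 = 1
w4 = w3 ⊕ w2 = 1 ⊕ 1 = 0
w5 = w2 ⊼ w4 = 1 ⊼ 0 = 1
w6 = w5 ⊼ w1 = 1 ⊼ 1 = 0
So w6 = 0 as required.

in0=0, in1=0, in2=1, in3=1, in4=1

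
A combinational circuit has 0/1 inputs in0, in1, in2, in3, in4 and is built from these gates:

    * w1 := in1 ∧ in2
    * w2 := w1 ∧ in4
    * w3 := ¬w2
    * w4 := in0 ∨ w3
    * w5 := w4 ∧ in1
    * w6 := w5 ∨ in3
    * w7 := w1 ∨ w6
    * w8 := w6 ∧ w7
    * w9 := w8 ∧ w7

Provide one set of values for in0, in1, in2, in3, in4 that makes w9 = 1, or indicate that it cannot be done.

Check with in0=0, in1=1, in2=0, in3=1, in4=1:
w1 = in1 ∧ in2 = 1 ∧ 0 = 0
w2 = w1 ∧ in4 = 0 ∧ 1 = 0
w3 = ¬w2 = ¬0 = 1
w4 = in0 ∨ w3 = 0 ∨ 1 = 1
w5 = w4 ∧ in1 = 1 ∧ 1 = 1
w6 = w5 ∨ in3 = 1 ∨ 1 = 1
w7 = w1 ∨ w6 = 0 ∨ 1 = 1
w8 = w6 ∧ w7 = 1 ∧ 1 = 1
w9 = w8 ∧ w7 = 1 ∧ 1 = 1
So w9 = 1 as required.

in0=0, in1=1, in2=0, in3=1, in4=1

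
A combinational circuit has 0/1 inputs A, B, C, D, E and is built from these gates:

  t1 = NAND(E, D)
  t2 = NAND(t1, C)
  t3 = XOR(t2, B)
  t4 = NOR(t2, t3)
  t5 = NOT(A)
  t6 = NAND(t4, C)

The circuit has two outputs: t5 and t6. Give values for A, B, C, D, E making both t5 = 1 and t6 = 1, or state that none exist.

Check with A=0, B=0, C=0, D=0, E=1:
t1 = NAND(E, D) = NAND(1, 0) = 1
t2 = NAND(t1, C) = NAND(1, 0) = 1
t3 = XOR(t2, B) = XOR(1, 0) = 1
t4 = NOR(t2, t3) = NOR(1, 1) = 0
t5 = NOT(A) = NOT 0 = 1
t6 = NAND(t4, C) = NAND(0, 0) = 1
So t5 = 1 and t6 = 1.

A=0, B=0, C=0, D=0, E=1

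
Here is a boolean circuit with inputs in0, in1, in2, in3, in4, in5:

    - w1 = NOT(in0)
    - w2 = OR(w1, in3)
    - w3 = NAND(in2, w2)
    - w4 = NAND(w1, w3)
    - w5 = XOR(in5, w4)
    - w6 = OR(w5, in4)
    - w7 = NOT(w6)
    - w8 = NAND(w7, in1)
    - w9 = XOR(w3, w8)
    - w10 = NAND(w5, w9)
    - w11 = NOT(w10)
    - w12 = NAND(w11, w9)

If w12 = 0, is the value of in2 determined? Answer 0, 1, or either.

w12 = NAND(w11, w9) must be 0, so both w11 = 1 and w9 = 1.
Every assignment with w12 = 0 has in2 = 1; there are 12 such assignment(s).

1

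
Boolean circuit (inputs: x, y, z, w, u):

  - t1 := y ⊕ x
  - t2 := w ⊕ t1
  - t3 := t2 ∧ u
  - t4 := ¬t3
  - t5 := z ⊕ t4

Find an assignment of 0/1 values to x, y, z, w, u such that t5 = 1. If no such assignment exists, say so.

t5 = z ⊕ t4 must be 1, so z and t4 differ.
Check with x=1 y=1 z=0 w=0 u=1:
t1 = y ⊕ x = 1 ⊕ 1 = 0
t2 = w ⊕ t1 = 0 ⊕ 0 = 0
t3 = t2 ∧ u = 0 ∧ 1 = 0
t4 = ¬t3 = ¬0 = 1
t5 = z ⊕ t4 = 0 ⊕ 1 = 1
So t5 = 1 as required.

x=1 y=1 z=0 w=0 u=1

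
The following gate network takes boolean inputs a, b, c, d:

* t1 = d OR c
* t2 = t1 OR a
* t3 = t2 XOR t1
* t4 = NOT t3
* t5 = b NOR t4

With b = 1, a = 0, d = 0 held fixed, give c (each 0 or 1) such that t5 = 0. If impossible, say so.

c=1

t5 = b NOR t4 must be 0, so at least one of b, t4 is 1.
Check with b = 1, a = 0, d = 0 and c=1:
t1 = d OR c = 0 OR 1 = 1
t2 = t1 OR a = 1 OR 0 = 1
t3 = t2 XOR t1 = 1 XOR 1 = 0
t4 = NOT t3 = NOT 0 = 1
t5 = b NOR t4 = 1 NOR 1 = 0
So t5 = 0.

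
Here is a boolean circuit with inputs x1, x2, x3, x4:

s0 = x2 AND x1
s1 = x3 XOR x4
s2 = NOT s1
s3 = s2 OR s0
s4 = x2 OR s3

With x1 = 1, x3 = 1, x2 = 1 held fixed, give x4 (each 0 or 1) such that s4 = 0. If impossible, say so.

no solution exists

With x1 = 1, x3 = 1, x2 = 1 fixed, none of the 2 settings of x4 give s4 = 0.
For example, with x4=0:
s0 = x2 AND x1 = 1 AND 1 = 1
s1 = x3 XOR x4 = 1 XOR 0 = 1
s2 = NOT s1 = NOT 1 = 0
s3 = s2 OR s0 = 0 OR 1 = 1
s4 = x2 OR s3 = 1 OR 1 = 1
giving s4 = 1 ≠ 0.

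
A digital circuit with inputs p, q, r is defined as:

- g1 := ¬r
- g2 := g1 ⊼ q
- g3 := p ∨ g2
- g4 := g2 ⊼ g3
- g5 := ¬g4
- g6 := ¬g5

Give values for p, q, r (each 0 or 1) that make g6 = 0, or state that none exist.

Check with p=1, q=0, r=1:
g1 = ¬r = ¬1 = 0
g2 = g1 ⊼ q = 0 ⊼ 0 = 1
g3 = p ∨ g2 = 1 ∨ 1 = 1
g4 = g2 ⊼ g3 = 1 ⊼ 1 = 0
g5 = ¬g4 = ¬0 = 1
g6 = ¬g5 = ¬1 = 0
So g6 = 0 as required.

p=1, q=0, r=1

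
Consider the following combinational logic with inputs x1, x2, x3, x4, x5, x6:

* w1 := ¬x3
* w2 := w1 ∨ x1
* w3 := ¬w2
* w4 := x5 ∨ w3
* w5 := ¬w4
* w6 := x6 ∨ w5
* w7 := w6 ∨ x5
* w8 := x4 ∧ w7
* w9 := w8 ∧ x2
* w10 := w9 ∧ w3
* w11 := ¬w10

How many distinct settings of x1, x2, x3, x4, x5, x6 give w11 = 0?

3

w11 = ¬w10 must be 0, so w10 = 1.
w10 = w9 ∧ w3 must be 1, so both w9 = 1 and w3 = 1.
w9 = w8 ∧ x2 must be 1, so both w8 = 1 and x2 = 1.
Satisfying assignments:
  x1=0, x2=1, x3=1, x4=1, x5=0, x6=1
  x1=0, x2=1, x3=1, x4=1, x5=1, x6=0
  x1=0, x2=1, x3=1, x4=1, x5=1, x6=1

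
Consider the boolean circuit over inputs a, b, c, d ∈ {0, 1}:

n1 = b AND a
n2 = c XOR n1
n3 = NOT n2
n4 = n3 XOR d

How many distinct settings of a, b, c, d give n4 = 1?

n4 = n3 XOR d must be 1, so n3 and d differ.
Enumerating the 16 input combinations, 8 give n4 = 1 and 8 give n4 = 0.

8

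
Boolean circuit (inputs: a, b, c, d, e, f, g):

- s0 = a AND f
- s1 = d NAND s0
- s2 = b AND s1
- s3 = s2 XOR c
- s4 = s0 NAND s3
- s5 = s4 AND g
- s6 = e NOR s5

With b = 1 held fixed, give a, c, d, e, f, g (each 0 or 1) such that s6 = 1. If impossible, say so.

s6 = e NOR s5 must be 1, so both e = 0 and s5 = 0.
Check with b = 1 and a=1, c=0, d=1, e=0, f=0, g=0:
s0 = a AND f = 1 AND 0 = 0
s1 = d NAND s0 = 1 NAND 0 = 1
s2 = b AND s1 = 1 AND 1 = 1
s3 = s2 XOR c = 1 XOR 0 = 1
s4 = s0 NAND s3 = 0 NAND 1 = 1
s5 = s4 AND g = 1 AND 0 = 0
s6 = e NOR s5 = 0 NOR 0 = 1
So s6 = 1.

a=1, c=0, d=1, e=0, f=0, g=0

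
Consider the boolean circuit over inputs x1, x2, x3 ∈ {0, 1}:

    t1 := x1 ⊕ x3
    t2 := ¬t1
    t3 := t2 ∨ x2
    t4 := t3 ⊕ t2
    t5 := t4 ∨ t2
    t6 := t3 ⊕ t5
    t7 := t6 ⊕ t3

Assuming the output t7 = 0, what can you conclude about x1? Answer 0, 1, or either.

Both values of x1 occur among assignments with t7 = 0:
  x1=0: x1=0, x2=0, x3=1
  x1=1: x1=1, x2=0, x3=0

either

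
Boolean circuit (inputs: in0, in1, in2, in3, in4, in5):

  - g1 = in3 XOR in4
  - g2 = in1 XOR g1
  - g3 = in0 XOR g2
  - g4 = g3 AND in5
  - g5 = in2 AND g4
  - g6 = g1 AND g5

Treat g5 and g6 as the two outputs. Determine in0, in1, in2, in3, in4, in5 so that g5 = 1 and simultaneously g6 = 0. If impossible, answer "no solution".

in0=0, in1=1, in2=1, in3=0, in4=0, in5=1

Check with in0=0, in1=1, in2=1, in3=0, in4=0, in5=1:
g1 = in3 XOR in4 = 0 XOR 0 = 0
g2 = in1 XOR g1 = 1 XOR 0 = 1
g3 = in0 XOR g2 = 0 XOR 1 = 1
g4 = g3 AND in5 = 1 AND 1 = 1
g5 = in2 AND g4 = 1 AND 1 = 1
g6 = g1 AND g5 = 0 AND 1 = 0
So g5 = 1 and g6 = 0.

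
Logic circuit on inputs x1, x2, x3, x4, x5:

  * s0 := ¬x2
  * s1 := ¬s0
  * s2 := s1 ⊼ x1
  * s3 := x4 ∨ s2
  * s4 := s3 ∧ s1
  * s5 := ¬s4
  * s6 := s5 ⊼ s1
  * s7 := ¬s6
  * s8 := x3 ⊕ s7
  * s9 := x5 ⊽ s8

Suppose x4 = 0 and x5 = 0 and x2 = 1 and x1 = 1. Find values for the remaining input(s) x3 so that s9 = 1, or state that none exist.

x3=1

Check with x4 = 0 and x5 = 0 and x2 = 1 and x1 = 1 and x3=1:
s0 = ¬x2 = ¬1 = 0
s1 = ¬s0 = ¬0 = 1
s2 = s1 ⊼ x1 = 1 ⊼ 1 = 0
s3 = x4 ∨ s2 = 0 ∨ 0 = 0
s4 = s3 ∧ s1 = 0 ∧ 1 = 0
s5 = ¬s4 = ¬0 = 1
s6 = s5 ⊼ s1 = 1 ⊼ 1 = 0
s7 = ¬s6 = ¬0 = 1
s8 = x3 ⊕ s7 = 1 ⊕ 1 = 0
s9 = x5 ⊽ s8 = 0 ⊽ 0 = 1
So s9 = 1.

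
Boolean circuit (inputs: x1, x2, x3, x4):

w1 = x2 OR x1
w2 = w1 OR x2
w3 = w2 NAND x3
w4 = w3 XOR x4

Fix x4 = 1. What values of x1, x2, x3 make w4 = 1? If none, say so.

x1=1, x2=1, x3=1

w4 = w3 XOR x4 must be 1, so w3 and x4 differ.
Check with x4 = 1 and x1=1, x2=1, x3=1:
w1 = x2 OR x1 = 1 OR 1 = 1
w2 = w1 OR x2 = 1 OR 1 = 1
w3 = w2 NAND x3 = 1 NAND 1 = 0
w4 = w3 XOR x4 = 0 XOR 1 = 1
So w4 = 1.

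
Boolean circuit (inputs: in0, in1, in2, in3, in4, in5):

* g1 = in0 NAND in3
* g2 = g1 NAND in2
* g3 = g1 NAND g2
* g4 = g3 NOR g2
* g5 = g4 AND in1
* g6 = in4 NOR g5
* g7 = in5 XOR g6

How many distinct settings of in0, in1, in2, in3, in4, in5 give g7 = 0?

g7 = in5 XOR g6 must be 0, so in5 and g6 are equal.
Enumerating the 64 input combinations, 32 give g7 = 0 and 32 give g7 = 1.

32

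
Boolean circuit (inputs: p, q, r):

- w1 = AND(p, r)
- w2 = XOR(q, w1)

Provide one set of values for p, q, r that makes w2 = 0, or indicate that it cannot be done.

p=0, q=0, r=1

Check with p=0, q=0, r=1:
w1 = AND(p, r) = AND(0, 1) = 0
w2 = XOR(q, w1) = XOR(0, 0) = 0
So w2 = 0 as required.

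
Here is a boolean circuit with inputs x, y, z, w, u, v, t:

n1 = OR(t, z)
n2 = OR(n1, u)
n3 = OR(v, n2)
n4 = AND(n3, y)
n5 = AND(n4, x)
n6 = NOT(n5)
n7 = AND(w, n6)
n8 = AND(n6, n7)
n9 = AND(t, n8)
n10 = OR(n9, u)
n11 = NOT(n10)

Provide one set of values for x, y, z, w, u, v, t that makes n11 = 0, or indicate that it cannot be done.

n11 = NOT(n10) must be 0, so n10 = 1.
n10 = OR(n9, u) must be 1, so at least one of n9, u is 1.
Check with x=0 y=1 z=1 w=1 u=1 v=0 t=1:
n1 = OR(t, z) = OR(1, 1) = 1
n2 = OR(n1, u) = OR(1, 1) = 1
n3 = OR(v, n2) = OR(0, 1) = 1
n4 = AND(n3, y) = AND(1, 1) = 1
n5 = AND(n4, x) = AND(1, 0) = 0
n6 = NOT(n5) = NOT 0 = 1
n7 = AND(w, n6) = AND(1, 1) = 1
n8 = AND(n6, n7) = AND(1, 1) = 1
n9 = AND(t, n8) = AND(1, 1) = 1
n10 = OR(n9, u) = OR(1, 1) = 1
n11 = NOT(n10) = NOT 1 = 0
So n11 = 0 as required.

x=0 y=1 z=1 w=1 u=1 v=0 t=1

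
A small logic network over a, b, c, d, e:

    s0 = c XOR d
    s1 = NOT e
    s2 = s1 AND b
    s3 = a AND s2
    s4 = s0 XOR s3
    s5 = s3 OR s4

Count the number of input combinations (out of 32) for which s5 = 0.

s5 = s3 OR s4 must be 0, so both s3 = 0 and s4 = 0.
Enumerating the 32 input combinations, 14 give s5 = 0 and 18 give s5 = 1.

14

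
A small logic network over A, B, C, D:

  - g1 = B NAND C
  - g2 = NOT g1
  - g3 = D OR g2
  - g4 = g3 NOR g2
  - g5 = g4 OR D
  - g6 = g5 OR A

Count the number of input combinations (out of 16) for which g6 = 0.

g6 = g5 OR A must be 0, so both g5 = 0 and A = 0.
Enumerating the 16 input combinations, 1 give g6 = 0 and 15 give g6 = 1.

1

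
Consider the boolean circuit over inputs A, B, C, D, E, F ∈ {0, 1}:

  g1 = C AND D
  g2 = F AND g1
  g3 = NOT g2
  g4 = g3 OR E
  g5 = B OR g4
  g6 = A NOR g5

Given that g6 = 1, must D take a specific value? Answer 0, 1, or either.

1

g6 = A NOR g5 must be 1, so both A = 0 and g5 = 0.
g5 = B OR g4 must be 0, so both B = 0 and g4 = 0.
g4 = g3 OR E must be 0, so both g3 = 0 and E = 0.
Every assignment with g6 = 1 has D = 1; there are 1 such assignment(s).
  A=0, B=0, C=1, D=1, E=0, F=1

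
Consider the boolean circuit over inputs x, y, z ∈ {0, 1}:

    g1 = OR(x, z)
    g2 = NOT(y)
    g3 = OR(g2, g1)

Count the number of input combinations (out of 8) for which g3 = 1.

7

g3 = OR(g2, g1) must be 1, so at least one of g2, g1 is 1.
Enumerating the 8 input combinations, 7 give g3 = 1 and 1 give g3 = 0.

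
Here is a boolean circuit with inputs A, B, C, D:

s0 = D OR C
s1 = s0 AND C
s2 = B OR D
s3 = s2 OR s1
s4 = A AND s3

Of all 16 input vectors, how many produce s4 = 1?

s4 = A AND s3 must be 1, so both A = 1 and s3 = 1.
s3 = s2 OR s1 must be 1, so at least one of s2, s1 is 1.
Enumerating the 16 input combinations, 7 give s4 = 1 and 9 give s4 = 0.

7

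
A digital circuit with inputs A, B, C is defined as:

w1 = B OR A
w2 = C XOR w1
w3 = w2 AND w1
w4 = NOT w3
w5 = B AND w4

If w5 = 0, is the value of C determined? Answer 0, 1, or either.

Both values of C occur among assignments with w5 = 0:
  C=0: A=0, B=0, C=0
  C=1: A=0, B=0, C=1

either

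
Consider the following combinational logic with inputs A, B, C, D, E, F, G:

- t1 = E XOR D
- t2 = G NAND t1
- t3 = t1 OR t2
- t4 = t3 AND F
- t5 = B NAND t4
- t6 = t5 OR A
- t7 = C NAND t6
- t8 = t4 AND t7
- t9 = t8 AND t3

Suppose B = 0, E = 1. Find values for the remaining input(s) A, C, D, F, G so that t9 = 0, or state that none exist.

A=1 C=1 D=1 F=1 G=0

Check with B = 0, E = 1 and A=1, C=1, D=1, F=1, G=0:
t1 = E XOR D = 1 XOR 1 = 0
t2 = G NAND t1 = 0 NAND 0 = 1
t3 = t1 OR t2 = 0 OR 1 = 1
t4 = t3 AND F = 1 AND 1 = 1
t5 = B NAND t4 = 0 NAND 1 = 1
t6 = t5 OR A = 1 OR 1 = 1
t7 = C NAND t6 = 1 NAND 1 = 0
t8 = t4 AND t7 = 1 AND 0 = 0
t9 = t8 AND t3 = 0 AND 1 = 0
So t9 = 0.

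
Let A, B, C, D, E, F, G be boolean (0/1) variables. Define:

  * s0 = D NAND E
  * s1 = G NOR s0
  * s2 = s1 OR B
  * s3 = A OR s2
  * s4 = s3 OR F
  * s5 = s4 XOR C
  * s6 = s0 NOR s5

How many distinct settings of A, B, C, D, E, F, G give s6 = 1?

16

s6 = s0 NOR s5 must be 1, so both s0 = 0 and s5 = 0.
Enumerating the 128 input combinations, 16 give s6 = 1 and 112 give s6 = 0.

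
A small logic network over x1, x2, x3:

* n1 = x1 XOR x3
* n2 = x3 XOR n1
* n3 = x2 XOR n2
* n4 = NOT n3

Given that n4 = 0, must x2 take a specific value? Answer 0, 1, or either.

either

Both values of x2 occur among assignments with n4 = 0:
  x2=0: x1=1, x2=0, x3=0
  x2=1: x1=0, x2=1, x3=0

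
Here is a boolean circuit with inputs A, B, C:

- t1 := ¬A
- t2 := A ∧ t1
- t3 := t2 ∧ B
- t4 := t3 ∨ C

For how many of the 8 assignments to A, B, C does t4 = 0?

t4 = t3 ∨ C must be 0, so both t3 = 0 and C = 0.
Satisfying assignments:
  A=0, B=0, C=0
  A=0, B=1, C=0
  A=1, B=0, C=0
  A=1, B=1, C=0

4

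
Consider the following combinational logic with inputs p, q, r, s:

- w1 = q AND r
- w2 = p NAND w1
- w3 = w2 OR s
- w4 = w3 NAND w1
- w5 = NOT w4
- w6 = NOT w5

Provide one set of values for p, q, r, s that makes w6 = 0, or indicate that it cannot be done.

w6 = NOT w5 must be 0, so w5 = 1.
Check with p=0, q=1, r=1, s=1:
w1 = q AND r = 1 AND 1 = 1
w2 = p NAND w1 = 0 NAND 1 = 1
w3 = w2 OR s = 1 OR 1 = 1
w4 = w3 NAND w1 = 1 NAND 1 = 0
w5 = NOT w4 = NOT 0 = 1
w6 = NOT w5 = NOT 1 = 0
So w6 = 0 as required.

p=0, q=1, r=1, s=1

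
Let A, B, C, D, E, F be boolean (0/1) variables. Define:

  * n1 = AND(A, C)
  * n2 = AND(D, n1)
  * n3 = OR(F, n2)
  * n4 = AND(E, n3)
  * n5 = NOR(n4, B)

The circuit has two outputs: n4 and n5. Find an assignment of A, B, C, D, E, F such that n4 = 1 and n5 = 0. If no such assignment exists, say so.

A=0 B=1 C=0 D=1 E=1 F=1

Check with A=0 B=1 C=0 D=1 E=1 F=1:
n1 = AND(A, C) = AND(0, 0) = 0
n2 = AND(D, n1) = AND(1, 0) = 0
n3 = OR(F, n2) = OR(1, 0) = 1
n4 = AND(E, n3) = AND(1, 1) = 1
n5 = NOR(n4, B) = NOR(1, 1) = 0
So n4 = 1 and n5 = 0.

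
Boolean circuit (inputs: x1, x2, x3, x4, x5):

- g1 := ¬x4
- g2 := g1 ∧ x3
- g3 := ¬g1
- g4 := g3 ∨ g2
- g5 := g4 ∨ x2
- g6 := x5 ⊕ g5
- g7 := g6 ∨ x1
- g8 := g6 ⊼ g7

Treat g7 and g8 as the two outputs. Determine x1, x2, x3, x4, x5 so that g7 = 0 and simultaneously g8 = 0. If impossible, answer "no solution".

Across all 32 input combinations, none give both g7 = 0 and g8 = 0.

no solution exists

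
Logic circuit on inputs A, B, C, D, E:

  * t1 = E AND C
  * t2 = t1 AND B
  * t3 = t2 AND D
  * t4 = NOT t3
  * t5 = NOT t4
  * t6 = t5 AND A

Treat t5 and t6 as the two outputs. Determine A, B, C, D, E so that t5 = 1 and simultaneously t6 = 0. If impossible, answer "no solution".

A=0, B=1, C=1, D=1, E=1

Check with A=0, B=1, C=1, D=1, E=1:
t1 = E AND C = 1 AND 1 = 1
t2 = t1 AND B = 1 AND 1 = 1
t3 = t2 AND D = 1 AND 1 = 1
t4 = NOT t3 = NOT 1 = 0
t5 = NOT t4 = NOT 0 = 1
t6 = t5 AND A = 1 AND 0 = 0
So t5 = 1 and t6 = 0.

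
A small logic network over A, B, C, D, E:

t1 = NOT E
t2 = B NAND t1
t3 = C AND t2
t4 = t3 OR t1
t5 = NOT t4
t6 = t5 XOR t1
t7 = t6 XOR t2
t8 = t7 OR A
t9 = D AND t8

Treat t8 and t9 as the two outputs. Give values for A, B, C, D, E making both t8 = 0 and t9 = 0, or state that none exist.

A=0 B=0 C=1 D=1 E=0

Check with A=0 B=0 C=1 D=1 E=0:
t1 = NOT E = NOT 0 = 1
t2 = B NAND t1 = 0 NAND 1 = 1
t3 = C AND t2 = 1 AND 1 = 1
t4 = t3 OR t1 = 1 OR 1 = 1
t5 = NOT t4 = NOT 1 = 0
t6 = t5 XOR t1 = 0 XOR 1 = 1
t7 = t6 XOR t2 = 1 XOR 1 = 0
t8 = t7 OR A = 0 OR 0 = 0
t9 = D AND t8 = 1 AND 0 = 0
So t8 = 0 and t9 = 0.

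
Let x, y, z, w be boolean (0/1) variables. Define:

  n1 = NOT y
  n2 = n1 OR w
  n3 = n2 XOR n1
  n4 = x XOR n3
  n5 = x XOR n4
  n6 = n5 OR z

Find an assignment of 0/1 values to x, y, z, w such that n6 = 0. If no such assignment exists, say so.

n6 = n5 OR z must be 0, so both n5 = 0 and z = 0.
n5 = x XOR n4 must be 0, so x and n4 are equal.
Check with x=1 y=0 z=0 w=1:
n1 = NOT y = NOT 0 = 1
n2 = n1 OR w = 1 OR 1 = 1
n3 = n2 XOR n1 = 1 XOR 1 = 0
n4 = x XOR n3 = 1 XOR 0 = 1
n5 = x XOR n4 = 1 XOR 1 = 0
n6 = n5 OR z = 0 OR 0 = 0
So n6 = 0 as required.

x=1 y=0 z=0 w=1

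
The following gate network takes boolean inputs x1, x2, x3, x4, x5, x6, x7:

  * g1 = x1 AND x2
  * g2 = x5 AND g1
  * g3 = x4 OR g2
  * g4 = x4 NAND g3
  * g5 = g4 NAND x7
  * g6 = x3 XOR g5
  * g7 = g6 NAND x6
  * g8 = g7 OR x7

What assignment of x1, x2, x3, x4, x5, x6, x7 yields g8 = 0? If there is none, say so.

x1=1, x2=1, x3=0, x4=0, x5=0, x6=1, x7=0

g8 = g7 OR x7 must be 0, so both g7 = 0 and x7 = 0.
g7 = g6 NAND x6 must be 0, so both g6 = 1 and x6 = 1.
g6 = x3 XOR g5 must be 1, so x3 and g5 differ.
Check with x1=1, x2=1, x3=0, x4=0, x5=0, x6=1, x7=0:
g1 = x1 AND x2 = 1 AND 1 = 1
g2 = x5 AND g1 = 0 AND 1 = 0
g3 = x4 OR g2 = 0 OR 0 = 0
g4 = x4 NAND g3 = 0 NAND 0 = 1
g5 = g4 NAND x7 = 1 NAND 0 = 1
g6 = x3 XOR g5 = 0 XOR 1 = 1
g7 = g6 NAND x6 = 1 NAND 1 = 0
g8 = g7 OR x7 = 0 OR 0 = 0
So g8 = 0 as required.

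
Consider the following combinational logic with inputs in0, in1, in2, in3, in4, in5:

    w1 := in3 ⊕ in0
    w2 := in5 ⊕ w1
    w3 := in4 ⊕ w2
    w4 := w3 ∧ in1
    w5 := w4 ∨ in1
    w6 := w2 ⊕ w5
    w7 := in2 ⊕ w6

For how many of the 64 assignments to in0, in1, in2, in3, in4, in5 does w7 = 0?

32

w7 = in2 ⊕ w6 must be 0, so in2 and w6 are equal.
Enumerating the 64 input combinations, 32 give w7 = 0 and 32 give w7 = 1.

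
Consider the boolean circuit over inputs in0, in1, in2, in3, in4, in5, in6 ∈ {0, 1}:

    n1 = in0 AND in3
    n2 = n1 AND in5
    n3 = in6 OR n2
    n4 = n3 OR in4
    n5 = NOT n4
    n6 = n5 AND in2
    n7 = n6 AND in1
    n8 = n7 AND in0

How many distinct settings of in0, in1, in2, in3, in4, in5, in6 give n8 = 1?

3

n8 = n7 AND in0 must be 1, so both n7 = 1 and in0 = 1.
n7 = n6 AND in1 must be 1, so both n6 = 1 and in1 = 1.
Satisfying assignments:
  in0=1, in1=1, in2=1, in3=0, in4=0, in5=0, in6=0
  in0=1, in1=1, in2=1, in3=0, in4=0, in5=1, in6=0
  in0=1, in1=1, in2=1, in3=1, in4=0, in5=0, in6=0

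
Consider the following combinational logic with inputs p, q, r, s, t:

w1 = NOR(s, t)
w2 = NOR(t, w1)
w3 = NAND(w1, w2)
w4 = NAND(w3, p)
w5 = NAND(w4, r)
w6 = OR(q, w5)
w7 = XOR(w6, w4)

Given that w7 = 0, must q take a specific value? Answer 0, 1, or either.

Both values of q occur among assignments with w7 = 0:
  q=0: p=0, q=0, r=0, s=0, t=0
  q=1: p=0, q=1, r=0, s=0, t=0

either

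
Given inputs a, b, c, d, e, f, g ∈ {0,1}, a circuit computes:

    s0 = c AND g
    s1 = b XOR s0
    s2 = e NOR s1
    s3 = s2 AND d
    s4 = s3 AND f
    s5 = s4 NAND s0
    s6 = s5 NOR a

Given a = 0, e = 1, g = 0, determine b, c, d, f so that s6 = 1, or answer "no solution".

With a = 0, e = 1, g = 0 fixed, none of the 16 settings of b, c, d, f give s6 = 1.
For example, with b=0, c=1, d=1, f=1:
s0 = c AND g = 1 AND 0 = 0
s1 = b XOR s0 = 0 XOR 0 = 0
s2 = e NOR s1 = 1 NOR 0 = 0
s3 = s2 AND d = 0 AND 1 = 0
s4 = s3 AND f = 0 AND 1 = 0
s5 = s4 NAND s0 = 0 NAND 0 = 1
s6 = s5 NOR a = 1 NOR 0 = 0
giving s6 = 0 ≠ 1.

no solution exists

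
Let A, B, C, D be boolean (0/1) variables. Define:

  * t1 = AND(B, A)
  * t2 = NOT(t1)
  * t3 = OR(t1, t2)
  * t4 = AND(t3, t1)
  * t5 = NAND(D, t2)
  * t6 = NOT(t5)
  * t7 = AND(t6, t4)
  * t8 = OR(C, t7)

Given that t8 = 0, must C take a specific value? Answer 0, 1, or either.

0

t8 = OR(C, t7) must be 0, so both C = 0 and t7 = 0.
t7 = AND(t6, t4) must be 0, so at least one of t6, t4 is 0.
Every assignment with t8 = 0 has C = 0; there are 8 such assignment(s).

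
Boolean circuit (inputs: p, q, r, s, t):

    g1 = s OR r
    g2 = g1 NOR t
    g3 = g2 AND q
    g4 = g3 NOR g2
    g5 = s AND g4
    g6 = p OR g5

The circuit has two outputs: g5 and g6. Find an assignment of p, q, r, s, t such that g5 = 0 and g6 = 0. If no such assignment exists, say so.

p=0, q=0, r=0, s=0, t=1

Check with p=0, q=0, r=0, s=0, t=1:
g1 = s OR r = 0 OR 0 = 0
g2 = g1 NOR t = 0 NOR 1 = 0
g3 = g2 AND q = 0 AND 0 = 0
g4 = g3 NOR g2 = 0 NOR 0 = 1
g5 = s AND g4 = 0 AND 1 = 0
g6 = p OR g5 = 0 OR 0 = 0
So g5 = 0 and g6 = 0.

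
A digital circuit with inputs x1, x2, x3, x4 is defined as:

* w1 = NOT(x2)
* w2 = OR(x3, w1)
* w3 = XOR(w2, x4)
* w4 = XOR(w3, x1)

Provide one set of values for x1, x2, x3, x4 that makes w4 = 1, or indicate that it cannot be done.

x1=0, x2=1, x3=1, x4=0

w4 = XOR(w3, x1) must be 1, so w3 and x1 differ.
Check with x1=0, x2=1, x3=1, x4=0:
w1 = NOT(x2) = NOT 1 = 0
w2 = OR(x3, w1) = OR(1, 0) = 1
w3 = XOR(w2, x4) = XOR(1, 0) = 1
w4 = XOR(w3, x1) = XOR(1, 0) = 1
So w4 = 1 as required.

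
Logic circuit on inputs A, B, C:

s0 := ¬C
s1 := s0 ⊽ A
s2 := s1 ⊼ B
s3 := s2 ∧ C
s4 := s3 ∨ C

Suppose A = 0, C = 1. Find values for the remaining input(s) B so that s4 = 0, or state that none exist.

With A = 0, C = 1 fixed, none of the 2 settings of B give s4 = 0.
For example, with B=0:
s0 = ¬C = ¬1 = 0
s1 = s0 ⊽ A = 0 ⊽ 0 = 1
s2 = s1 ⊼ B = 1 ⊼ 0 = 1
s3 = s2 ∧ C = 1 ∧ 1 = 1
s4 = s3 ∨ C = 1 ∨ 1 = 1
giving s4 = 1 ≠ 0.

no solution exists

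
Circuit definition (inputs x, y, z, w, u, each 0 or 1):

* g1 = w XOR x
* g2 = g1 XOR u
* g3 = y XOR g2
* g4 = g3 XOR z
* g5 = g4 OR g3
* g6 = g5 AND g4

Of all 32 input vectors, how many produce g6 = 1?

16

g6 = g5 AND g4 must be 1, so both g5 = 1 and g4 = 1.
Enumerating the 32 input combinations, 16 give g6 = 1 and 16 give g6 = 0.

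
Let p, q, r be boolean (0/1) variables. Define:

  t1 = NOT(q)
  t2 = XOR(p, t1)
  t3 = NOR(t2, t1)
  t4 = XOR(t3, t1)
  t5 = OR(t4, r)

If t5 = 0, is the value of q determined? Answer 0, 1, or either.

1

t5 = OR(t4, r) must be 0, so both t4 = 0 and r = 0.
t4 = XOR(t3, t1) must be 0, so t3 and t1 are equal.
Every assignment with t5 = 0 has q = 1; there are 1 such assignment(s).
  p=1, q=1, r=0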